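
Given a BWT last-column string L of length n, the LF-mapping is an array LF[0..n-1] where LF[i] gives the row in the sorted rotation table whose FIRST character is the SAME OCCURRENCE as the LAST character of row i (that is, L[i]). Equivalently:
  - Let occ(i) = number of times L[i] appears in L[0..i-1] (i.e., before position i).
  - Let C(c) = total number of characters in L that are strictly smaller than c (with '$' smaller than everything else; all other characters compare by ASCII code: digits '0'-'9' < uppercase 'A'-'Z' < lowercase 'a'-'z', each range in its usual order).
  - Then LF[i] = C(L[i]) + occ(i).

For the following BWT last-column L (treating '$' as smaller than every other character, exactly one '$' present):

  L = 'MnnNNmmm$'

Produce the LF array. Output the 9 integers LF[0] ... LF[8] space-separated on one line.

Char counts: '$':1, 'M':1, 'N':2, 'm':3, 'n':2
C (first-col start): C('$')=0, C('M')=1, C('N')=2, C('m')=4, C('n')=7
L[0]='M': occ=0, LF[0]=C('M')+0=1+0=1
L[1]='n': occ=0, LF[1]=C('n')+0=7+0=7
L[2]='n': occ=1, LF[2]=C('n')+1=7+1=8
L[3]='N': occ=0, LF[3]=C('N')+0=2+0=2
L[4]='N': occ=1, LF[4]=C('N')+1=2+1=3
L[5]='m': occ=0, LF[5]=C('m')+0=4+0=4
L[6]='m': occ=1, LF[6]=C('m')+1=4+1=5
L[7]='m': occ=2, LF[7]=C('m')+2=4+2=6
L[8]='$': occ=0, LF[8]=C('$')+0=0+0=0

Answer: 1 7 8 2 3 4 5 6 0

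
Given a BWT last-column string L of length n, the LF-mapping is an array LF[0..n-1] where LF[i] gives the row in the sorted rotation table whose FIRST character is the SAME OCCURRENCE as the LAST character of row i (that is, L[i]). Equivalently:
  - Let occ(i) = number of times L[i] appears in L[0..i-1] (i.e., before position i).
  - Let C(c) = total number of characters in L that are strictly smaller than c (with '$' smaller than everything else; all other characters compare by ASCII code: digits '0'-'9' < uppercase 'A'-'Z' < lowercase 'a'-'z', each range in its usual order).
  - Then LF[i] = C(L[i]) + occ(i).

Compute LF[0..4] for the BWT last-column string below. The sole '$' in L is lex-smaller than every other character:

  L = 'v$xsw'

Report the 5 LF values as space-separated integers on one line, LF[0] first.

Char counts: '$':1, 's':1, 'v':1, 'w':1, 'x':1
C (first-col start): C('$')=0, C('s')=1, C('v')=2, C('w')=3, C('x')=4
L[0]='v': occ=0, LF[0]=C('v')+0=2+0=2
L[1]='$': occ=0, LF[1]=C('$')+0=0+0=0
L[2]='x': occ=0, LF[2]=C('x')+0=4+0=4
L[3]='s': occ=0, LF[3]=C('s')+0=1+0=1
L[4]='w': occ=0, LF[4]=C('w')+0=3+0=3

Answer: 2 0 4 1 3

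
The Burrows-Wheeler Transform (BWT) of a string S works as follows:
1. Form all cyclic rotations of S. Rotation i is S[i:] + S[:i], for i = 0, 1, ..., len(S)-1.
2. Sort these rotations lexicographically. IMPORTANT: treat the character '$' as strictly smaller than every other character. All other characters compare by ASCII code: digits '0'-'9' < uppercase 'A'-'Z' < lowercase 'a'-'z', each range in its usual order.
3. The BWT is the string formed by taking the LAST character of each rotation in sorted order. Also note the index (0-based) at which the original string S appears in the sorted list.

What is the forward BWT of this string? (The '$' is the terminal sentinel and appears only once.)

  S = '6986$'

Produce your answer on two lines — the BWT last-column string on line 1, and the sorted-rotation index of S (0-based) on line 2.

All 5 rotations (rotation i = S[i:]+S[:i]):
  rot[0] = 6986$
  rot[1] = 986$6
  rot[2] = 86$69
  rot[3] = 6$698
  rot[4] = $6986
Sorted (with $ < everything):
  sorted[0] = $6986  (last char: '6')
  sorted[1] = 6$698  (last char: '8')
  sorted[2] = 6986$  (last char: '$')
  sorted[3] = 86$69  (last char: '9')
  sorted[4] = 986$6  (last char: '6')
Last column: 68$96
Original string S is at sorted index 2

Answer: 68$96
2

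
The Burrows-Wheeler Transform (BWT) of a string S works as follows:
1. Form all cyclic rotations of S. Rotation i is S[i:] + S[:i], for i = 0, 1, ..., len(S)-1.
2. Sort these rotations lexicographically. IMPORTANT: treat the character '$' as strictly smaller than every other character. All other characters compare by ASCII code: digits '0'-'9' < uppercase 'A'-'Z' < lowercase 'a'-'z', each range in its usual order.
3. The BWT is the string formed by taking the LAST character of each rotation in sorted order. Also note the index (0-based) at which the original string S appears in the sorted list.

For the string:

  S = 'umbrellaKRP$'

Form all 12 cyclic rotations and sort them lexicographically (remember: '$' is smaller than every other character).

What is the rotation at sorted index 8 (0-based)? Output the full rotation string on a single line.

All 12 rotations (rotation i = S[i:]+S[:i]):
  rot[0] = umbrellaKRP$
  rot[1] = mbrellaKRP$u
  rot[2] = brellaKRP$um
  rot[3] = rellaKRP$umb
  rot[4] = ellaKRP$umbr
  rot[5] = llaKRP$umbre
  rot[6] = laKRP$umbrel
  rot[7] = aKRP$umbrell
  rot[8] = KRP$umbrella
  rot[9] = RP$umbrellaK
  rot[10] = P$umbrellaKR
  rot[11] = $umbrellaKRP
Sorted (with $ < everything):
  sorted[0] = $umbrellaKRP
  sorted[1] = KRP$umbrella
  sorted[2] = P$umbrellaKR
  sorted[3] = RP$umbrellaK
  sorted[4] = aKRP$umbrell
  sorted[5] = brellaKRP$um
  sorted[6] = ellaKRP$umbr
  sorted[7] = laKRP$umbrel
  sorted[8] = llaKRP$umbre
  sorted[9] = mbrellaKRP$u
  sorted[10] = rellaKRP$umb
  sorted[11] = umbrellaKRP$
sorted[8] = llaKRP$umbre

Answer: llaKRP$umbre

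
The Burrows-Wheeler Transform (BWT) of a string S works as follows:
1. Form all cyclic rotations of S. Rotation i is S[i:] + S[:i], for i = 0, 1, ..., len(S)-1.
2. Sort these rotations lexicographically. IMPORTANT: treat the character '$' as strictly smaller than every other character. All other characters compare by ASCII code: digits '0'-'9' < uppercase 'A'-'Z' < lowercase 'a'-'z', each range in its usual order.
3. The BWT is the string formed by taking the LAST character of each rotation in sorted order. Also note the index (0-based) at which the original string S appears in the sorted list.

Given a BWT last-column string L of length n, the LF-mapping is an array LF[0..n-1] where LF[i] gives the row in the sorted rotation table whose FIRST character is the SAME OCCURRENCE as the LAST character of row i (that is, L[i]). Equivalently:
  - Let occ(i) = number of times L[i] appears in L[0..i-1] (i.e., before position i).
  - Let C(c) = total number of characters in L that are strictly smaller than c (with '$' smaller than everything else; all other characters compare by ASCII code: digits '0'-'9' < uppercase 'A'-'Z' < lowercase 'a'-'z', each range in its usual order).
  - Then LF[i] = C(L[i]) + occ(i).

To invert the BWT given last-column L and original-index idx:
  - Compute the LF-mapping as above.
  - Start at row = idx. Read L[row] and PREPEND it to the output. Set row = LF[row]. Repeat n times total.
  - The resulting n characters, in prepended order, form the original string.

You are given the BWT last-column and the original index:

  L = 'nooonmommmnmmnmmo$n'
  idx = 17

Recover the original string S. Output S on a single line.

Answer: omnnoommommommnnmn$

Derivation:
LF mapping: 9 14 15 16 10 1 17 2 3 4 11 5 6 12 7 8 18 0 13
Walk LF starting at row 17, prepending L[row]:
  step 1: row=17, L[17]='$', prepend. Next row=LF[17]=0
  step 2: row=0, L[0]='n', prepend. Next row=LF[0]=9
  step 3: row=9, L[9]='m', prepend. Next row=LF[9]=4
  step 4: row=4, L[4]='n', prepend. Next row=LF[4]=10
  step 5: row=10, L[10]='n', prepend. Next row=LF[10]=11
  step 6: row=11, L[11]='m', prepend. Next row=LF[11]=5
  step 7: row=5, L[5]='m', prepend. Next row=LF[5]=1
  step 8: row=1, L[1]='o', prepend. Next row=LF[1]=14
  step 9: row=14, L[14]='m', prepend. Next row=LF[14]=7
  step 10: row=7, L[7]='m', prepend. Next row=LF[7]=2
  step 11: row=2, L[2]='o', prepend. Next row=LF[2]=15
  step 12: row=15, L[15]='m', prepend. Next row=LF[15]=8
  step 13: row=8, L[8]='m', prepend. Next row=LF[8]=3
  step 14: row=3, L[3]='o', prepend. Next row=LF[3]=16
  step 15: row=16, L[16]='o', prepend. Next row=LF[16]=18
  step 16: row=18, L[18]='n', prepend. Next row=LF[18]=13
  step 17: row=13, L[13]='n', prepend. Next row=LF[13]=12
  step 18: row=12, L[12]='m', prepend. Next row=LF[12]=6
  step 19: row=6, L[6]='o', prepend. Next row=LF[6]=17
Reversed output: omnnoommommommnnmn$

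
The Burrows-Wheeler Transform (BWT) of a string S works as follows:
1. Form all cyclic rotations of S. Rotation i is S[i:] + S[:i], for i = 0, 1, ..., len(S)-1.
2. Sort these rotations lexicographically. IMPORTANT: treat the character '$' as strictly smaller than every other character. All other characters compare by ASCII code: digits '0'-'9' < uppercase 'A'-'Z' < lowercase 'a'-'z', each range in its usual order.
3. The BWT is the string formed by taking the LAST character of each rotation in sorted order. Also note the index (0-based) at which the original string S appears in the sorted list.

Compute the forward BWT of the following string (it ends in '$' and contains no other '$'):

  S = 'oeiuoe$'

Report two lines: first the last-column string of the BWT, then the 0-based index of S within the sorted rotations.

All 7 rotations (rotation i = S[i:]+S[:i]):
  rot[0] = oeiuoe$
  rot[1] = eiuoe$o
  rot[2] = iuoe$oe
  rot[3] = uoe$oei
  rot[4] = oe$oeiu
  rot[5] = e$oeiuo
  rot[6] = $oeiuoe
Sorted (with $ < everything):
  sorted[0] = $oeiuoe  (last char: 'e')
  sorted[1] = e$oeiuo  (last char: 'o')
  sorted[2] = eiuoe$o  (last char: 'o')
  sorted[3] = iuoe$oe  (last char: 'e')
  sorted[4] = oe$oeiu  (last char: 'u')
  sorted[5] = oeiuoe$  (last char: '$')
  sorted[6] = uoe$oei  (last char: 'i')
Last column: eooeu$i
Original string S is at sorted index 5

Answer: eooeu$i
5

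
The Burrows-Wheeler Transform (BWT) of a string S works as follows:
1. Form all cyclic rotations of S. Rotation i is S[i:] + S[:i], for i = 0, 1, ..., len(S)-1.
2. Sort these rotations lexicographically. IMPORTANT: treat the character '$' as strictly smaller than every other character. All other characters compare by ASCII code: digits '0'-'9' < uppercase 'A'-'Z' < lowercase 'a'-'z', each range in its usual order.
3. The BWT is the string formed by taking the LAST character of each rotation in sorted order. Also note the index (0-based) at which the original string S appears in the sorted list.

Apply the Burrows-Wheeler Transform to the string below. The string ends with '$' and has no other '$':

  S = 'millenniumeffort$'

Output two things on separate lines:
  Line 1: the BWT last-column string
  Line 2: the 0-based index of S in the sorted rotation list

All 17 rotations (rotation i = S[i:]+S[:i]):
  rot[0] = millenniumeffort$
  rot[1] = illenniumeffort$m
  rot[2] = llenniumeffort$mi
  rot[3] = lenniumeffort$mil
  rot[4] = enniumeffort$mill
  rot[5] = nniumeffort$mille
  rot[6] = niumeffort$millen
  rot[7] = iumeffort$millenn
  rot[8] = umeffort$millenni
  rot[9] = meffort$millenniu
  rot[10] = effort$millennium
  rot[11] = ffort$millenniume
  rot[12] = fort$millenniumef
  rot[13] = ort$millenniumeff
  rot[14] = rt$millenniumeffo
  rot[15] = t$millenniumeffor
  rot[16] = $millenniumeffort
Sorted (with $ < everything):
  sorted[0] = $millenniumeffort  (last char: 't')
  sorted[1] = effort$millennium  (last char: 'm')
  sorted[2] = enniumeffort$mill  (last char: 'l')
  sorted[3] = ffort$millenniume  (last char: 'e')
  sorted[4] = fort$millenniumef  (last char: 'f')
  sorted[5] = illenniumeffort$m  (last char: 'm')
  sorted[6] = iumeffort$millenn  (last char: 'n')
  sorted[7] = lenniumeffort$mil  (last char: 'l')
  sorted[8] = llenniumeffort$mi  (last char: 'i')
  sorted[9] = meffort$millenniu  (last char: 'u')
  sorted[10] = millenniumeffort$  (last char: '$')
  sorted[11] = niumeffort$millen  (last char: 'n')
  sorted[12] = nniumeffort$mille  (last char: 'e')
  sorted[13] = ort$millenniumeff  (last char: 'f')
  sorted[14] = rt$millenniumeffo  (last char: 'o')
  sorted[15] = t$millenniumeffor  (last char: 'r')
  sorted[16] = umeffort$millenni  (last char: 'i')
Last column: tmlefmnliu$nefori
Original string S is at sorted index 10

Answer: tmlefmnliu$nefori
10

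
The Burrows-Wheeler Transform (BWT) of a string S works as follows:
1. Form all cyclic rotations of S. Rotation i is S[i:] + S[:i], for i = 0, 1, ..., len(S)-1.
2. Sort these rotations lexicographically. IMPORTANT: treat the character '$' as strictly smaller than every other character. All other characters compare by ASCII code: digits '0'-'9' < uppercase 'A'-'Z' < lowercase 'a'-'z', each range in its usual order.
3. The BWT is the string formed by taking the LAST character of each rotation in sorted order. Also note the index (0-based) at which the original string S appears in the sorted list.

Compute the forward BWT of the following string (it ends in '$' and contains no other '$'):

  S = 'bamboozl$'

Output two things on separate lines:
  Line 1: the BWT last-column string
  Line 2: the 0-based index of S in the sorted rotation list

Answer: lb$mzaboo
2

Derivation:
All 9 rotations (rotation i = S[i:]+S[:i]):
  rot[0] = bamboozl$
  rot[1] = amboozl$b
  rot[2] = mboozl$ba
  rot[3] = boozl$bam
  rot[4] = oozl$bamb
  rot[5] = ozl$bambo
  rot[6] = zl$bamboo
  rot[7] = l$bambooz
  rot[8] = $bamboozl
Sorted (with $ < everything):
  sorted[0] = $bamboozl  (last char: 'l')
  sorted[1] = amboozl$b  (last char: 'b')
  sorted[2] = bamboozl$  (last char: '$')
  sorted[3] = boozl$bam  (last char: 'm')
  sorted[4] = l$bambooz  (last char: 'z')
  sorted[5] = mboozl$ba  (last char: 'a')
  sorted[6] = oozl$bamb  (last char: 'b')
  sorted[7] = ozl$bambo  (last char: 'o')
  sorted[8] = zl$bamboo  (last char: 'o')
Last column: lb$mzaboo
Original string S is at sorted index 2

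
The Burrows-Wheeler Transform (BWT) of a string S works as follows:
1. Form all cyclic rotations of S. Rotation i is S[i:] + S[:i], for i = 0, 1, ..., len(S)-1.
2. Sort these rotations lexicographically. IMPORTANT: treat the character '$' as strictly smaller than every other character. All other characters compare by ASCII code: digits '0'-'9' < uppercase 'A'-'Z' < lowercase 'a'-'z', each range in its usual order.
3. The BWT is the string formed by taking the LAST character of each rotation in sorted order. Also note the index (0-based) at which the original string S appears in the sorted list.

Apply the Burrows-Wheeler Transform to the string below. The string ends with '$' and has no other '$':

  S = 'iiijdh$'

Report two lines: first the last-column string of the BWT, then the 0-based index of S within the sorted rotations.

Answer: hjd$iii
3

Derivation:
All 7 rotations (rotation i = S[i:]+S[:i]):
  rot[0] = iiijdh$
  rot[1] = iijdh$i
  rot[2] = ijdh$ii
  rot[3] = jdh$iii
  rot[4] = dh$iiij
  rot[5] = h$iiijd
  rot[6] = $iiijdh
Sorted (with $ < everything):
  sorted[0] = $iiijdh  (last char: 'h')
  sorted[1] = dh$iiij  (last char: 'j')
  sorted[2] = h$iiijd  (last char: 'd')
  sorted[3] = iiijdh$  (last char: '$')
  sorted[4] = iijdh$i  (last char: 'i')
  sorted[5] = ijdh$ii  (last char: 'i')
  sorted[6] = jdh$iii  (last char: 'i')
Last column: hjd$iii
Original string S is at sorted index 3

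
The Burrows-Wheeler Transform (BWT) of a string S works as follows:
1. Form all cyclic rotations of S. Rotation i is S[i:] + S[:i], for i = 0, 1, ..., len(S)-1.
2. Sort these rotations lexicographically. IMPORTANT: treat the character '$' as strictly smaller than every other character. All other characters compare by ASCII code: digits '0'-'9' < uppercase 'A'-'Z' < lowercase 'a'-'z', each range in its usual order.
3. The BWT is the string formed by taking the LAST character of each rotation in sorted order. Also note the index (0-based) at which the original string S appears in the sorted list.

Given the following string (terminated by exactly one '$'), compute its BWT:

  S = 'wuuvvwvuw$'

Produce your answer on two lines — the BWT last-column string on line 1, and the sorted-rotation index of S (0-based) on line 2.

All 10 rotations (rotation i = S[i:]+S[:i]):
  rot[0] = wuuvvwvuw$
  rot[1] = uuvvwvuw$w
  rot[2] = uvvwvuw$wu
  rot[3] = vvwvuw$wuu
  rot[4] = vwvuw$wuuv
  rot[5] = wvuw$wuuvv
  rot[6] = vuw$wuuvvw
  rot[7] = uw$wuuvvwv
  rot[8] = w$wuuvvwvu
  rot[9] = $wuuvvwvuw
Sorted (with $ < everything):
  sorted[0] = $wuuvvwvuw  (last char: 'w')
  sorted[1] = uuvvwvuw$w  (last char: 'w')
  sorted[2] = uvvwvuw$wu  (last char: 'u')
  sorted[3] = uw$wuuvvwv  (last char: 'v')
  sorted[4] = vuw$wuuvvw  (last char: 'w')
  sorted[5] = vvwvuw$wuu  (last char: 'u')
  sorted[6] = vwvuw$wuuv  (last char: 'v')
  sorted[7] = w$wuuvvwvu  (last char: 'u')
  sorted[8] = wuuvvwvuw$  (last char: '$')
  sorted[9] = wvuw$wuuvv  (last char: 'v')
Last column: wwuvwuvu$v
Original string S is at sorted index 8

Answer: wwuvwuvu$v
8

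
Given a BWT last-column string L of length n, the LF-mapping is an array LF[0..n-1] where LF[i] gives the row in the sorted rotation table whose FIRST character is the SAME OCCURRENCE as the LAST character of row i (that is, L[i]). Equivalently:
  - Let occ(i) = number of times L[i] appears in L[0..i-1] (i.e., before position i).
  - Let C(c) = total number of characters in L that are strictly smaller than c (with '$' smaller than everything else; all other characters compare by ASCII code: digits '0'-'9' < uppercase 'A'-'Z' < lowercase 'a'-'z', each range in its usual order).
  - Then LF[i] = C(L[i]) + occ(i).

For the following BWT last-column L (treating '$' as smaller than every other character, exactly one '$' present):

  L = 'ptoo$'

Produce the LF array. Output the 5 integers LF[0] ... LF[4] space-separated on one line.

Char counts: '$':1, 'o':2, 'p':1, 't':1
C (first-col start): C('$')=0, C('o')=1, C('p')=3, C('t')=4
L[0]='p': occ=0, LF[0]=C('p')+0=3+0=3
L[1]='t': occ=0, LF[1]=C('t')+0=4+0=4
L[2]='o': occ=0, LF[2]=C('o')+0=1+0=1
L[3]='o': occ=1, LF[3]=C('o')+1=1+1=2
L[4]='$': occ=0, LF[4]=C('$')+0=0+0=0

Answer: 3 4 1 2 0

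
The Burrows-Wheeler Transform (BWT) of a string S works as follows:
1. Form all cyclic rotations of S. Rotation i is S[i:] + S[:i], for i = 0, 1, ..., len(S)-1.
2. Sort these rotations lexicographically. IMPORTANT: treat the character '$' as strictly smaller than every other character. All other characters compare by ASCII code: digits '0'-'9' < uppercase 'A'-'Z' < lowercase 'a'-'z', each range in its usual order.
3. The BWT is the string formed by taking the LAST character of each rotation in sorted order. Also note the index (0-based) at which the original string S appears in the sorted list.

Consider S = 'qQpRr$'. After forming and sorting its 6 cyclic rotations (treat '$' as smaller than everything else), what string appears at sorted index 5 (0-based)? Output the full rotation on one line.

Answer: r$qQpR

Derivation:
All 6 rotations (rotation i = S[i:]+S[:i]):
  rot[0] = qQpRr$
  rot[1] = QpRr$q
  rot[2] = pRr$qQ
  rot[3] = Rr$qQp
  rot[4] = r$qQpR
  rot[5] = $qQpRr
Sorted (with $ < everything):
  sorted[0] = $qQpRr
  sorted[1] = QpRr$q
  sorted[2] = Rr$qQp
  sorted[3] = pRr$qQ
  sorted[4] = qQpRr$
  sorted[5] = r$qQpR
sorted[5] = r$qQpR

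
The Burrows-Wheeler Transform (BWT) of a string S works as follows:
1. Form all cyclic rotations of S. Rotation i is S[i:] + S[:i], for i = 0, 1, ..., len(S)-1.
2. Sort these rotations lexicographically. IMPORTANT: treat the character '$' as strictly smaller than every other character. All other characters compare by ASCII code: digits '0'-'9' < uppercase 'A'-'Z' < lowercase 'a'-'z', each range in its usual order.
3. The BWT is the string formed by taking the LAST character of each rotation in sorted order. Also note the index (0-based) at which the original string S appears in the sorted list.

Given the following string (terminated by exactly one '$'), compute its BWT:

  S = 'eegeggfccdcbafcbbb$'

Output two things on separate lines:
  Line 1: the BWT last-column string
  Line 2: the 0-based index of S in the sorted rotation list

All 19 rotations (rotation i = S[i:]+S[:i]):
  rot[0] = eegeggfccdcbafcbbb$
  rot[1] = egeggfccdcbafcbbb$e
  rot[2] = geggfccdcbafcbbb$ee
  rot[3] = eggfccdcbafcbbb$eeg
  rot[4] = ggfccdcbafcbbb$eege
  rot[5] = gfccdcbafcbbb$eegeg
  rot[6] = fccdcbafcbbb$eegegg
  rot[7] = ccdcbafcbbb$eegeggf
  rot[8] = cdcbafcbbb$eegeggfc
  rot[9] = dcbafcbbb$eegeggfcc
  rot[10] = cbafcbbb$eegeggfccd
  rot[11] = bafcbbb$eegeggfccdc
  rot[12] = afcbbb$eegeggfccdcb
  rot[13] = fcbbb$eegeggfccdcba
  rot[14] = cbbb$eegeggfccdcbaf
  rot[15] = bbb$eegeggfccdcbafc
  rot[16] = bb$eegeggfccdcbafcb
  rot[17] = b$eegeggfccdcbafcbb
  rot[18] = $eegeggfccdcbafcbbb
Sorted (with $ < everything):
  sorted[0] = $eegeggfccdcbafcbbb  (last char: 'b')
  sorted[1] = afcbbb$eegeggfccdcb  (last char: 'b')
  sorted[2] = b$eegeggfccdcbafcbb  (last char: 'b')
  sorted[3] = bafcbbb$eegeggfccdc  (last char: 'c')
  sorted[4] = bb$eegeggfccdcbafcb  (last char: 'b')
  sorted[5] = bbb$eegeggfccdcbafc  (last char: 'c')
  sorted[6] = cbafcbbb$eegeggfccd  (last char: 'd')
  sorted[7] = cbbb$eegeggfccdcbaf  (last char: 'f')
  sorted[8] = ccdcbafcbbb$eegeggf  (last char: 'f')
  sorted[9] = cdcbafcbbb$eegeggfc  (last char: 'c')
  sorted[10] = dcbafcbbb$eegeggfcc  (last char: 'c')
  sorted[11] = eegeggfccdcbafcbbb$  (last char: '$')
  sorted[12] = egeggfccdcbafcbbb$e  (last char: 'e')
  sorted[13] = eggfccdcbafcbbb$eeg  (last char: 'g')
  sorted[14] = fcbbb$eegeggfccdcba  (last char: 'a')
  sorted[15] = fccdcbafcbbb$eegegg  (last char: 'g')
  sorted[16] = geggfccdcbafcbbb$ee  (last char: 'e')
  sorted[17] = gfccdcbafcbbb$eegeg  (last char: 'g')
  sorted[18] = ggfccdcbafcbbb$eege  (last char: 'e')
Last column: bbbcbcdffcc$egagege
Original string S is at sorted index 11

Answer: bbbcbcdffcc$egagege
11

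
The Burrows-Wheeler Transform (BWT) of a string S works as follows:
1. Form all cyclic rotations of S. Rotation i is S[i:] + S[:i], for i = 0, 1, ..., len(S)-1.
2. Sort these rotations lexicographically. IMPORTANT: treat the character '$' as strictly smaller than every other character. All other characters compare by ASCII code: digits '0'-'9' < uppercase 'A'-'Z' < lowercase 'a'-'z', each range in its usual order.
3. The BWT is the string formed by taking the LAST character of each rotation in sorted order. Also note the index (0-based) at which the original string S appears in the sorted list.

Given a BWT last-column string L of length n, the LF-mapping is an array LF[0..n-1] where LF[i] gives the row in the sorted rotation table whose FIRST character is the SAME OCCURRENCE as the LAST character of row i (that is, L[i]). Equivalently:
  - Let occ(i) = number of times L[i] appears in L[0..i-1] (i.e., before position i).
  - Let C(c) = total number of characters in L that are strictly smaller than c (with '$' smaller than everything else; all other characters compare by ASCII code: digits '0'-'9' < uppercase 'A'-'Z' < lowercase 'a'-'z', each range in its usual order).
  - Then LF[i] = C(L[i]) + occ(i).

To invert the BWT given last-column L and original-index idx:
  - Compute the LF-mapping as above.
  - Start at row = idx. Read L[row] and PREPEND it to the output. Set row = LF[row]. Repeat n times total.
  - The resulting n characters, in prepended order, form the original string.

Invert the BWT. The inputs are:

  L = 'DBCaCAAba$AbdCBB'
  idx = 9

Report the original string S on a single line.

Answer: CbCABdaCBABbaAD$

Derivation:
LF mapping: 10 4 7 11 8 1 2 13 12 0 3 14 15 9 5 6
Walk LF starting at row 9, prepending L[row]:
  step 1: row=9, L[9]='$', prepend. Next row=LF[9]=0
  step 2: row=0, L[0]='D', prepend. Next row=LF[0]=10
  step 3: row=10, L[10]='A', prepend. Next row=LF[10]=3
  step 4: row=3, L[3]='a', prepend. Next row=LF[3]=11
  step 5: row=11, L[11]='b', prepend. Next row=LF[11]=14
  step 6: row=14, L[14]='B', prepend. Next row=LF[14]=5
  step 7: row=5, L[5]='A', prepend. Next row=LF[5]=1
  step 8: row=1, L[1]='B', prepend. Next row=LF[1]=4
  step 9: row=4, L[4]='C', prepend. Next row=LF[4]=8
  step 10: row=8, L[8]='a', prepend. Next row=LF[8]=12
  step 11: row=12, L[12]='d', prepend. Next row=LF[12]=15
  step 12: row=15, L[15]='B', prepend. Next row=LF[15]=6
  step 13: row=6, L[6]='A', prepend. Next row=LF[6]=2
  step 14: row=2, L[2]='C', prepend. Next row=LF[2]=7
  step 15: row=7, L[7]='b', prepend. Next row=LF[7]=13
  step 16: row=13, L[13]='C', prepend. Next row=LF[13]=9
Reversed output: CbCABdaCBABbaAD$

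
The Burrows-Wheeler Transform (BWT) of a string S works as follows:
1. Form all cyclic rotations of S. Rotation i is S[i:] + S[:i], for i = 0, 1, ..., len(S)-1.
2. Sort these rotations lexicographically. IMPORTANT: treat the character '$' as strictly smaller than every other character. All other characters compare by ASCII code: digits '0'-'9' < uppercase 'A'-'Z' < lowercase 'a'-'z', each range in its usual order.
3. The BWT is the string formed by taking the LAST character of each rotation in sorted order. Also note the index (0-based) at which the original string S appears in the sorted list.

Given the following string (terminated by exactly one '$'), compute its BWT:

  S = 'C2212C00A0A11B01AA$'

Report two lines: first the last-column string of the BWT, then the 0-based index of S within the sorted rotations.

All 19 rotations (rotation i = S[i:]+S[:i]):
  rot[0] = C2212C00A0A11B01AA$
  rot[1] = 2212C00A0A11B01AA$C
  rot[2] = 212C00A0A11B01AA$C2
  rot[3] = 12C00A0A11B01AA$C22
  rot[4] = 2C00A0A11B01AA$C221
  rot[5] = C00A0A11B01AA$C2212
  rot[6] = 00A0A11B01AA$C2212C
  rot[7] = 0A0A11B01AA$C2212C0
  rot[8] = A0A11B01AA$C2212C00
  rot[9] = 0A11B01AA$C2212C00A
  rot[10] = A11B01AA$C2212C00A0
  rot[11] = 11B01AA$C2212C00A0A
  rot[12] = 1B01AA$C2212C00A0A1
  rot[13] = B01AA$C2212C00A0A11
  rot[14] = 01AA$C2212C00A0A11B
  rot[15] = 1AA$C2212C00A0A11B0
  rot[16] = AA$C2212C00A0A11B01
  rot[17] = A$C2212C00A0A11B01A
  rot[18] = $C2212C00A0A11B01AA
Sorted (with $ < everything):
  sorted[0] = $C2212C00A0A11B01AA  (last char: 'A')
  sorted[1] = 00A0A11B01AA$C2212C  (last char: 'C')
  sorted[2] = 01AA$C2212C00A0A11B  (last char: 'B')
  sorted[3] = 0A0A11B01AA$C2212C0  (last char: '0')
  sorted[4] = 0A11B01AA$C2212C00A  (last char: 'A')
  sorted[5] = 11B01AA$C2212C00A0A  (last char: 'A')
  sorted[6] = 12C00A0A11B01AA$C22  (last char: '2')
  sorted[7] = 1AA$C2212C00A0A11B0  (last char: '0')
  sorted[8] = 1B01AA$C2212C00A0A1  (last char: '1')
  sorted[9] = 212C00A0A11B01AA$C2  (last char: '2')
  sorted[10] = 2212C00A0A11B01AA$C  (last char: 'C')
  sorted[11] = 2C00A0A11B01AA$C221  (last char: '1')
  sorted[12] = A$C2212C00A0A11B01A  (last char: 'A')
  sorted[13] = A0A11B01AA$C2212C00  (last char: '0')
  sorted[14] = A11B01AA$C2212C00A0  (last char: '0')
  sorted[15] = AA$C2212C00A0A11B01  (last char: '1')
  sorted[16] = B01AA$C2212C00A0A11  (last char: '1')
  sorted[17] = C00A0A11B01AA$C2212  (last char: '2')
  sorted[18] = C2212C00A0A11B01AA$  (last char: '$')
Last column: ACB0AA2012C1A00112$
Original string S is at sorted index 18

Answer: ACB0AA2012C1A00112$
18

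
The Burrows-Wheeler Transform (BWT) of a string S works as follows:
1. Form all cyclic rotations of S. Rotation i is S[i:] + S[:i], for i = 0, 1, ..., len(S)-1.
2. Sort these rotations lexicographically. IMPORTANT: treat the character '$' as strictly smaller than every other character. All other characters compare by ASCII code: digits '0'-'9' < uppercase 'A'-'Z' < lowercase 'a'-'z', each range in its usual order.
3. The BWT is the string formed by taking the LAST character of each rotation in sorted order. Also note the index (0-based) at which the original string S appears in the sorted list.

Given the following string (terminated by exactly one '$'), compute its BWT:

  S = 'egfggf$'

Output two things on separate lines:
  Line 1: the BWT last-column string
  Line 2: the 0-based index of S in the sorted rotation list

Answer: f$gggef
1

Derivation:
All 7 rotations (rotation i = S[i:]+S[:i]):
  rot[0] = egfggf$
  rot[1] = gfggf$e
  rot[2] = fggf$eg
  rot[3] = ggf$egf
  rot[4] = gf$egfg
  rot[5] = f$egfgg
  rot[6] = $egfggf
Sorted (with $ < everything):
  sorted[0] = $egfggf  (last char: 'f')
  sorted[1] = egfggf$  (last char: '$')
  sorted[2] = f$egfgg  (last char: 'g')
  sorted[3] = fggf$eg  (last char: 'g')
  sorted[4] = gf$egfg  (last char: 'g')
  sorted[5] = gfggf$e  (last char: 'e')
  sorted[6] = ggf$egf  (last char: 'f')
Last column: f$gggef
Original string S is at sorted index 1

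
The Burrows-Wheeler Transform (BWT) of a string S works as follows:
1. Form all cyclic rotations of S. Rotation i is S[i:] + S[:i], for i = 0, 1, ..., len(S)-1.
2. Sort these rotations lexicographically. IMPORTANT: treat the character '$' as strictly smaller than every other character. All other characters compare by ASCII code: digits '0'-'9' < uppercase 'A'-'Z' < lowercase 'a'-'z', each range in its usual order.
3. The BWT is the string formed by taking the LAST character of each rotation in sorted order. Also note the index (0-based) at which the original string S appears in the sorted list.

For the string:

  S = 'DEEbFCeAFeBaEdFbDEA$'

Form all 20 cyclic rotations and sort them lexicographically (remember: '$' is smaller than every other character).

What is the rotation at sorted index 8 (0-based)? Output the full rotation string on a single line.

Answer: EEbFCeAFeBaEdFbDEA$D

Derivation:
All 20 rotations (rotation i = S[i:]+S[:i]):
  rot[0] = DEEbFCeAFeBaEdFbDEA$
  rot[1] = EEbFCeAFeBaEdFbDEA$D
  rot[2] = EbFCeAFeBaEdFbDEA$DE
  rot[3] = bFCeAFeBaEdFbDEA$DEE
  rot[4] = FCeAFeBaEdFbDEA$DEEb
  rot[5] = CeAFeBaEdFbDEA$DEEbF
  rot[6] = eAFeBaEdFbDEA$DEEbFC
  rot[7] = AFeBaEdFbDEA$DEEbFCe
  rot[8] = FeBaEdFbDEA$DEEbFCeA
  rot[9] = eBaEdFbDEA$DEEbFCeAF
  rot[10] = BaEdFbDEA$DEEbFCeAFe
  rot[11] = aEdFbDEA$DEEbFCeAFeB
  rot[12] = EdFbDEA$DEEbFCeAFeBa
  rot[13] = dFbDEA$DEEbFCeAFeBaE
  rot[14] = FbDEA$DEEbFCeAFeBaEd
  rot[15] = bDEA$DEEbFCeAFeBaEdF
  rot[16] = DEA$DEEbFCeAFeBaEdFb
  rot[17] = EA$DEEbFCeAFeBaEdFbD
  rot[18] = A$DEEbFCeAFeBaEdFbDE
  rot[19] = $DEEbFCeAFeBaEdFbDEA
Sorted (with $ < everything):
  sorted[0] = $DEEbFCeAFeBaEdFbDEA
  sorted[1] = A$DEEbFCeAFeBaEdFbDE
  sorted[2] = AFeBaEdFbDEA$DEEbFCe
  sorted[3] = BaEdFbDEA$DEEbFCeAFe
  sorted[4] = CeAFeBaEdFbDEA$DEEbF
  sorted[5] = DEA$DEEbFCeAFeBaEdFb
  sorted[6] = DEEbFCeAFeBaEdFbDEA$
  sorted[7] = EA$DEEbFCeAFeBaEdFbD
  sorted[8] = EEbFCeAFeBaEdFbDEA$D
  sorted[9] = EbFCeAFeBaEdFbDEA$DE
  sorted[10] = EdFbDEA$DEEbFCeAFeBa
  sorted[11] = FCeAFeBaEdFbDEA$DEEb
  sorted[12] = FbDEA$DEEbFCeAFeBaEd
  sorted[13] = FeBaEdFbDEA$DEEbFCeA
  sorted[14] = aEdFbDEA$DEEbFCeAFeB
  sorted[15] = bDEA$DEEbFCeAFeBaEdF
  sorted[16] = bFCeAFeBaEdFbDEA$DEE
  sorted[17] = dFbDEA$DEEbFCeAFeBaE
  sorted[18] = eAFeBaEdFbDEA$DEEbFC
  sorted[19] = eBaEdFbDEA$DEEbFCeAF
sorted[8] = EEbFCeAFeBaEdFbDEA$D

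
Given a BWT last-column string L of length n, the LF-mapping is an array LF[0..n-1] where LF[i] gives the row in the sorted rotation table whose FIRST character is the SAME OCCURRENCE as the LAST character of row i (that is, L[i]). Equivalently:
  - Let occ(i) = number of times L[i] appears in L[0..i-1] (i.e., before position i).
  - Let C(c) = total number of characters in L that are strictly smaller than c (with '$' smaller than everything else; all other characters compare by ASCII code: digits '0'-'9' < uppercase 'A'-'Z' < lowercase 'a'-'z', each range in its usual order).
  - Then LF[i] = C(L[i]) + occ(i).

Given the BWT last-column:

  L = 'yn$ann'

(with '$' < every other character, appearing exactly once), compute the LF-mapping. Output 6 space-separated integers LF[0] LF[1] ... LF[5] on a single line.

Answer: 5 2 0 1 3 4

Derivation:
Char counts: '$':1, 'a':1, 'n':3, 'y':1
C (first-col start): C('$')=0, C('a')=1, C('n')=2, C('y')=5
L[0]='y': occ=0, LF[0]=C('y')+0=5+0=5
L[1]='n': occ=0, LF[1]=C('n')+0=2+0=2
L[2]='$': occ=0, LF[2]=C('$')+0=0+0=0
L[3]='a': occ=0, LF[3]=C('a')+0=1+0=1
L[4]='n': occ=1, LF[4]=C('n')+1=2+1=3
L[5]='n': occ=2, LF[5]=C('n')+2=2+2=4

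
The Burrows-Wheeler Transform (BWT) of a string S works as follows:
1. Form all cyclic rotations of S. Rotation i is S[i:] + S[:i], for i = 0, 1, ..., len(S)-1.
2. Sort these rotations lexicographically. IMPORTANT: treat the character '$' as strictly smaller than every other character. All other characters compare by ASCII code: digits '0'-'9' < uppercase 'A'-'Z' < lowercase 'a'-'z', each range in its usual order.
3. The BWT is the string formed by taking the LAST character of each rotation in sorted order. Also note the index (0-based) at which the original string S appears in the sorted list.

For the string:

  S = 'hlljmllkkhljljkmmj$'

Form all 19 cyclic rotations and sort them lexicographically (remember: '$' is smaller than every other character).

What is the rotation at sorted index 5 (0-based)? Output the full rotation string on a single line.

Answer: jljkmmj$hlljmllkkhl

Derivation:
All 19 rotations (rotation i = S[i:]+S[:i]):
  rot[0] = hlljmllkkhljljkmmj$
  rot[1] = lljmllkkhljljkmmj$h
  rot[2] = ljmllkkhljljkmmj$hl
  rot[3] = jmllkkhljljkmmj$hll
  rot[4] = mllkkhljljkmmj$hllj
  rot[5] = llkkhljljkmmj$hlljm
  rot[6] = lkkhljljkmmj$hlljml
  rot[7] = kkhljljkmmj$hlljmll
  rot[8] = khljljkmmj$hlljmllk
  rot[9] = hljljkmmj$hlljmllkk
  rot[10] = ljljkmmj$hlljmllkkh
  rot[11] = jljkmmj$hlljmllkkhl
  rot[12] = ljkmmj$hlljmllkkhlj
  rot[13] = jkmmj$hlljmllkkhljl
  rot[14] = kmmj$hlljmllkkhljlj
  rot[15] = mmj$hlljmllkkhljljk
  rot[16] = mj$hlljmllkkhljljkm
  rot[17] = j$hlljmllkkhljljkmm
  rot[18] = $hlljmllkkhljljkmmj
Sorted (with $ < everything):
  sorted[0] = $hlljmllkkhljljkmmj
  sorted[1] = hljljkmmj$hlljmllkk
  sorted[2] = hlljmllkkhljljkmmj$
  sorted[3] = j$hlljmllkkhljljkmm
  sorted[4] = jkmmj$hlljmllkkhljl
  sorted[5] = jljkmmj$hlljmllkkhl
  sorted[6] = jmllkkhljljkmmj$hll
  sorted[7] = khljljkmmj$hlljmllk
  sorted[8] = kkhljljkmmj$hlljmll
  sorted[9] = kmmj$hlljmllkkhljlj
  sorted[10] = ljkmmj$hlljmllkkhlj
  sorted[11] = ljljkmmj$hlljmllkkh
  sorted[12] = ljmllkkhljljkmmj$hl
  sorted[13] = lkkhljljkmmj$hlljml
  sorted[14] = lljmllkkhljljkmmj$h
  sorted[15] = llkkhljljkmmj$hlljm
  sorted[16] = mj$hlljmllkkhljljkm
  sorted[17] = mllkkhljljkmmj$hllj
  sorted[18] = mmj$hlljmllkkhljljk
sorted[5] = jljkmmj$hlljmllkkhl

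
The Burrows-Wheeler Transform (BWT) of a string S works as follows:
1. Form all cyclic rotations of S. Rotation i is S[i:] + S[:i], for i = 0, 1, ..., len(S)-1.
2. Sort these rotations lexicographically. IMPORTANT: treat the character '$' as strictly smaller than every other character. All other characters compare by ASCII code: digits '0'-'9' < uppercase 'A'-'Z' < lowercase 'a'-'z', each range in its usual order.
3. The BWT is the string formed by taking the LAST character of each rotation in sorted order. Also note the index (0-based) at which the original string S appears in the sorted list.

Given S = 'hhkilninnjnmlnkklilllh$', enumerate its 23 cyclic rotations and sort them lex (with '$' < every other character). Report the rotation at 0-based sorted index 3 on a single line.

Answer: hkilninnjnmlnkklilllh$h

Derivation:
All 23 rotations (rotation i = S[i:]+S[:i]):
  rot[0] = hhkilninnjnmlnkklilllh$
  rot[1] = hkilninnjnmlnkklilllh$h
  rot[2] = kilninnjnmlnkklilllh$hh
  rot[3] = ilninnjnmlnkklilllh$hhk
  rot[4] = lninnjnmlnkklilllh$hhki
  rot[5] = ninnjnmlnkklilllh$hhkil
  rot[6] = innjnmlnkklilllh$hhkiln
  rot[7] = nnjnmlnkklilllh$hhkilni
  rot[8] = njnmlnkklilllh$hhkilnin
  rot[9] = jnmlnkklilllh$hhkilninn
  rot[10] = nmlnkklilllh$hhkilninnj
  rot[11] = mlnkklilllh$hhkilninnjn
  rot[12] = lnkklilllh$hhkilninnjnm
  rot[13] = nkklilllh$hhkilninnjnml
  rot[14] = kklilllh$hhkilninnjnmln
  rot[15] = klilllh$hhkilninnjnmlnk
  rot[16] = lilllh$hhkilninnjnmlnkk
  rot[17] = illlh$hhkilninnjnmlnkkl
  rot[18] = lllh$hhkilninnjnmlnkkli
  rot[19] = llh$hhkilninnjnmlnkklil
  rot[20] = lh$hhkilninnjnmlnkklill
  rot[21] = h$hhkilninnjnmlnkklilll
  rot[22] = $hhkilninnjnmlnkklilllh
Sorted (with $ < everything):
  sorted[0] = $hhkilninnjnmlnkklilllh
  sorted[1] = h$hhkilninnjnmlnkklilll
  sorted[2] = hhkilninnjnmlnkklilllh$
  sorted[3] = hkilninnjnmlnkklilllh$h
  sorted[4] = illlh$hhkilninnjnmlnkkl
  sorted[5] = ilninnjnmlnkklilllh$hhk
  sorted[6] = innjnmlnkklilllh$hhkiln
  sorted[7] = jnmlnkklilllh$hhkilninn
  sorted[8] = kilninnjnmlnkklilllh$hh
  sorted[9] = kklilllh$hhkilninnjnmln
  sorted[10] = klilllh$hhkilninnjnmlnk
  sorted[11] = lh$hhkilninnjnmlnkklill
  sorted[12] = lilllh$hhkilninnjnmlnkk
  sorted[13] = llh$hhkilninnjnmlnkklil
  sorted[14] = lllh$hhkilninnjnmlnkkli
  sorted[15] = lninnjnmlnkklilllh$hhki
  sorted[16] = lnkklilllh$hhkilninnjnm
  sorted[17] = mlnkklilllh$hhkilninnjn
  sorted[18] = ninnjnmlnkklilllh$hhkil
  sorted[19] = njnmlnkklilllh$hhkilnin
  sorted[20] = nkklilllh$hhkilninnjnml
  sorted[21] = nmlnkklilllh$hhkilninnj
  sorted[22] = nnjnmlnkklilllh$hhkilni
sorted[3] = hkilninnjnmlnkklilllh$h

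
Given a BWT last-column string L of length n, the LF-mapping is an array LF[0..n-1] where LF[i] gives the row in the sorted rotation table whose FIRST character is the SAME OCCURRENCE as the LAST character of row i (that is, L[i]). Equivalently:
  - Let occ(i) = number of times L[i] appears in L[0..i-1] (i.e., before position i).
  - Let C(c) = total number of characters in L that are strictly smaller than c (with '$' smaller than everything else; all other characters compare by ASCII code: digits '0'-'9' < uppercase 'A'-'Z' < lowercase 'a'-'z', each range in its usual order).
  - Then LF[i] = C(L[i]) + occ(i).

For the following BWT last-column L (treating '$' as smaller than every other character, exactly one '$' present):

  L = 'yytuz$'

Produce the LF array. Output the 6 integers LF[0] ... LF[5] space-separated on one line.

Char counts: '$':1, 't':1, 'u':1, 'y':2, 'z':1
C (first-col start): C('$')=0, C('t')=1, C('u')=2, C('y')=3, C('z')=5
L[0]='y': occ=0, LF[0]=C('y')+0=3+0=3
L[1]='y': occ=1, LF[1]=C('y')+1=3+1=4
L[2]='t': occ=0, LF[2]=C('t')+0=1+0=1
L[3]='u': occ=0, LF[3]=C('u')+0=2+0=2
L[4]='z': occ=0, LF[4]=C('z')+0=5+0=5
L[5]='$': occ=0, LF[5]=C('$')+0=0+0=0

Answer: 3 4 1 2 5 0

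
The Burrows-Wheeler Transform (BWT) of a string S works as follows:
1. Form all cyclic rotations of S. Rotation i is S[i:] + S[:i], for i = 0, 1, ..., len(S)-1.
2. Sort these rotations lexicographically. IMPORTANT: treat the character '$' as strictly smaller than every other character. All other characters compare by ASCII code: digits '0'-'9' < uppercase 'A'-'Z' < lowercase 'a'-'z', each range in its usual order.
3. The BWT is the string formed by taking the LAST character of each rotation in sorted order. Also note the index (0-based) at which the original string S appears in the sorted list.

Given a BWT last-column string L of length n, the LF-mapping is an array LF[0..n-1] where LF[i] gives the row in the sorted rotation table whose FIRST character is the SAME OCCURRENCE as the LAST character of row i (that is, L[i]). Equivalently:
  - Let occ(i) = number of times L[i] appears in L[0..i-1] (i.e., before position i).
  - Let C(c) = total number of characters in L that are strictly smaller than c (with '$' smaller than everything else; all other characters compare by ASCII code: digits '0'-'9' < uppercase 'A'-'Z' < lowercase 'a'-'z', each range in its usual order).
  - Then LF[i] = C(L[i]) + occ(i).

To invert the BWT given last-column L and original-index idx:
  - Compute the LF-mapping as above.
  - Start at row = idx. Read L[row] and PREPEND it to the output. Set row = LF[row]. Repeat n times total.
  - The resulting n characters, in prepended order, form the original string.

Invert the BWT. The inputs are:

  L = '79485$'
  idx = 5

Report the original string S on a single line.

LF mapping: 3 5 1 4 2 0
Walk LF starting at row 5, prepending L[row]:
  step 1: row=5, L[5]='$', prepend. Next row=LF[5]=0
  step 2: row=0, L[0]='7', prepend. Next row=LF[0]=3
  step 3: row=3, L[3]='8', prepend. Next row=LF[3]=4
  step 4: row=4, L[4]='5', prepend. Next row=LF[4]=2
  step 5: row=2, L[2]='4', prepend. Next row=LF[2]=1
  step 6: row=1, L[1]='9', prepend. Next row=LF[1]=5
Reversed output: 94587$

Answer: 94587$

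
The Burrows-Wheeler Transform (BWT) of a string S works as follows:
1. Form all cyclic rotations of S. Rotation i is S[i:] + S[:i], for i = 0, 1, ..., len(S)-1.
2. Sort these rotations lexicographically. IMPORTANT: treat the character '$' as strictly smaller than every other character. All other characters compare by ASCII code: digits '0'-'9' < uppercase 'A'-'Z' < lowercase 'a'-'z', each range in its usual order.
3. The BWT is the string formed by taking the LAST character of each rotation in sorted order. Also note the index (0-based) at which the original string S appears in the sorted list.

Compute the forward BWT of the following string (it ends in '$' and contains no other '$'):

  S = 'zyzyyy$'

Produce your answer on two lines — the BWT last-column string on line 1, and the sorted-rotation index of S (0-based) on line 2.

Answer: yyyzzy$
6

Derivation:
All 7 rotations (rotation i = S[i:]+S[:i]):
  rot[0] = zyzyyy$
  rot[1] = yzyyy$z
  rot[2] = zyyy$zy
  rot[3] = yyy$zyz
  rot[4] = yy$zyzy
  rot[5] = y$zyzyy
  rot[6] = $zyzyyy
Sorted (with $ < everything):
  sorted[0] = $zyzyyy  (last char: 'y')
  sorted[1] = y$zyzyy  (last char: 'y')
  sorted[2] = yy$zyzy  (last char: 'y')
  sorted[3] = yyy$zyz  (last char: 'z')
  sorted[4] = yzyyy$z  (last char: 'z')
  sorted[5] = zyyy$zy  (last char: 'y')
  sorted[6] = zyzyyy$  (last char: '$')
Last column: yyyzzy$
Original string S is at sorted index 6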